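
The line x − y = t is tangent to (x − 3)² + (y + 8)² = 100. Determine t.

Tangency holds when the distance from the centre (3, −8) to the line equals the radius 10:
|1·3 − 1·(−8) − t| / √2 = 10
|t − (11)| = 10√2.

t = 11 ± 10√2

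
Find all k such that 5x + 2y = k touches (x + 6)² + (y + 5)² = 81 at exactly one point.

k = −40 ± 9√29

The line touches the circle iff its distance from (−6, −5) is 9:
|5·(−6) + 2·(−5) − k| / √29 = 9
|k − (−40)| = 9√29.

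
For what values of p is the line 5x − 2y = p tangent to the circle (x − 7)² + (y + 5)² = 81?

Tangency holds when the distance from the centre (7, −5) to the line equals the radius 9:
|5·7 − 2·(−5) − p| / √29 = 9
|p − (45)| = 9√29.

p = 45 ± 9√29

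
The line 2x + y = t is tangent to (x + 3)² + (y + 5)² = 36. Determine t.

For a tangent, require d(centre, line) = r = 6.
|2·(−3) + 1·(−5) − t| / √5 = 6
|t − (−11)| = 6√5.

t = −11 ± 6√5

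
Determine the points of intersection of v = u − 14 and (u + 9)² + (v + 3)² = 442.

Express v = u − 14 and substitute into the circle:
2u² − 4u − 240 = 0  ⟹  u² − 2u − 120 = 0
u = 12 or u = −10, giving (12, −2) and (−10, −24).

(−10, −24) and (12, −2)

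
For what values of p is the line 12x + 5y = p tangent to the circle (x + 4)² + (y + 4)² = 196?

Tangency holds when the distance from the centre (−4, −4) to the line equals the radius 14:
|12·(−4) + 5·(−4) − p| / √169 = 14
|p − (−68)| = 14·13, so p = 114 or p = −250.

p = −250 or p = 114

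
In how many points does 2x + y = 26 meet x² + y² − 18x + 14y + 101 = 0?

Substituting the line into the circle gives 5x² − 150x + 1141 = 0.
Discriminant = (−150)² − 4·5·(1141) = −320 < 0.
No real roots: the line does not meet the circle.

0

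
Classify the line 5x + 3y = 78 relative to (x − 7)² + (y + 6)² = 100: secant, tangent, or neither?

d² = (5·7 + 3·(−6) − (78))²/34 = 3721/34; r² = 100.
Since d² > r², the line lies outside the circle.

neither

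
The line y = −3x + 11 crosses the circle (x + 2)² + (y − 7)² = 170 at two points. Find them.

(−3, 20) and (5, −4)

From the line, y = −3x + 11. Substituting:
10x² − 20x − 150 = 0  ⟹  x² − 2x − 15 = 0
x = 5 or x = −3, giving (5, −4) and (−3, 20).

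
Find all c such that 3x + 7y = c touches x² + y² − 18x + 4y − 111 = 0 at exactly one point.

For a tangent, require d(centre, line) = r = 14.
|3·9 + 7·(−2) − c| / √58 = 14
|c − (13)| = 14√58.

c = 13 ± 14√58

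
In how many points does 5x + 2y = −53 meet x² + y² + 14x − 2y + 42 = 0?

0

d² = (5·(−7) + 2·1 − (−53))²/29 = 400/29; r² = 8.
Since d² > r², the line lies outside the circle.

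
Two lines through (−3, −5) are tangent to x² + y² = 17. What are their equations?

4x + y = −17 and x − 4y = 17

Write the tangent as mx − y + (−5 − m·(−3)) = 0 and set its distance from the centre to √17:
(3m − (5))² = 17(m² + 1)
4m² + 15m − 4 = 0, so m = −4 or m = 1/4.
With m = −4: 4x + y = −17. With m = 1/4: x − 4y = 17.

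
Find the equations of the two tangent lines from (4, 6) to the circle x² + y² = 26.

A line y − (6) = m(x − (4)) is tangent when its distance from (0, 0) is √26:
(−4m − (−6))² = 26(m² + 1)
5m² + 24m − 5 = 0, so m = 1/5 or m = −5.
With m = 1/5: x − 5y = −26. With m = −5: 5x + y = 26.

x − 5y = −26 and 5x + y = 26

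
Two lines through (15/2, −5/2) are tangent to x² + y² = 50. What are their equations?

7x + y = 50 and x − y = 10

Write the tangent as mx − y + (−5/2 − m·(15/2)) = 0 and set its distance from the centre to 5√2:
[m·(−15/2) − (5/2)]² = 50(m² + 1)
m² + 6m − 7 = 0, so m = −7 or m = 1.
With m = −7: 7x + y = 50. With m = 1: x − y = 10.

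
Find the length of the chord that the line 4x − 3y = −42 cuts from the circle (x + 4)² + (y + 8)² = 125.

10

Centre (−4, −8), r² = 125. Perpendicular distance d from centre to line = |50| / √25 = 50/√25.
Chord = 2√(r² − d²) = 2·√(25) = 10.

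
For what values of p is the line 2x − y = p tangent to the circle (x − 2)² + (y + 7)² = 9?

For a tangent, require d(centre, line) = r = 3.
|2·2 − 1·(−7) − p| / √5 = 3
|p − (11)| = 3√5.

p = 11 ± 3√5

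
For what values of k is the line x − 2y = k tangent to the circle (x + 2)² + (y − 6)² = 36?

Tangency holds when the distance from the centre (−2, 6) to the line equals the radius 6:
|1·(−2) − 2·6 − k| / √5 = 6
|k − (−14)| = 6√5.

k = −14 ± 6√5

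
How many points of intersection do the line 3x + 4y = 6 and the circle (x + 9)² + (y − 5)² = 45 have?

Substituting the line into the circle gives 25x² + 372x + 772 = 0.
Δ = 138384 − 77200 = 61184.
Two real roots: the line is a secant.

2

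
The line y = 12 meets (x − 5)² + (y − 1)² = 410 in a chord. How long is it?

34

The distance from (5, 1) to the line is 11, and r² = 410.
Half the chord is √(r² − d²) = √(289), so the full chord is 34.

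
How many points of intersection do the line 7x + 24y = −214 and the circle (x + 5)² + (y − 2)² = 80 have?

0

Substituting the line into the circle gives 625x² + 9428x + 36964 = 0.
Δ = 88887184 − 92410000 = −3522816.
No real roots: the line does not meet the circle.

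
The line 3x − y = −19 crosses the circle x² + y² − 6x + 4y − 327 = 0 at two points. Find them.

Express y = 3x + 19 and substitute into the circle:
10x² + 120x + 110 = 0  ⟹  x² + 12x + 11 = 0
x = −1 or x = −11, giving (−1, 16) and (−11, −14).

(−11, −14) and (−1, 16)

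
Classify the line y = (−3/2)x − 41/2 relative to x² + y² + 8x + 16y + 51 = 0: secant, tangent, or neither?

d² = (3·(−4) + 2·(−8) − (−41))²/13 = 13; r² = 29.
Since d² < r², the line cuts the circle twice.

secant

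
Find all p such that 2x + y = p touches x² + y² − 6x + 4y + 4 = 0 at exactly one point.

p = 4 ± 3√5

The line touches the circle iff its distance from (3, −2) is 3:
|2·3 + 1·(−2) − p| / √5 = 3
|p − (4)| = 3√5.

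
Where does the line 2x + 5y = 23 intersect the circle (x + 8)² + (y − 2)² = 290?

(−21, 13) and (9, 1)

From the line, y = (23 − 2x)/5. Substituting:
29x² + 348x − 5481 = 0  ⟹  x² + 12x − 189 = 0
x = 9 or x = −21, giving (9, 1) and (−21, 13).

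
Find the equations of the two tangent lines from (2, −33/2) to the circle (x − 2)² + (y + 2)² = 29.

Let a tangent through (2, −33/2) have slope m. Its distance from (2, −2) must equal √29:
[m·(0) − (29/2)]² = 29(m² + 1)
4m² − 25 = 0, so m = 5/2 or m = −5/2.
With m = 5/2: 5x − 2y = 43. With m = −5/2: 5x + 2y = −23.

5x − 2y = 43 and 5x + 2y = −23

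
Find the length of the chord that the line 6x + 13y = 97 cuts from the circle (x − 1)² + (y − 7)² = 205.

2√205

The distance from (1, 7) to the line is 0/√205, and r² = 205.
Half the chord is √(r² − d²) = √(205), so the full chord is 2√205.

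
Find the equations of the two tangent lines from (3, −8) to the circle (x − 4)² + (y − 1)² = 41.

Let a tangent through (3, −8) have slope m. Its distance from (4, 1) must equal √41:
[m·(1) − (9)]² = 41(m² + 1)
20m² + 9m − 20 = 0, so m = −5/4 or m = 4/5.
With m = −5/4: 5x + 4y = −17. With m = 4/5: 4x − 5y = 52.

5x + 4y = −17 and 4x − 5y = 52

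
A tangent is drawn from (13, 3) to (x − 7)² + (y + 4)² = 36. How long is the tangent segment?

Centre (7, −4), r² = 36. |PO|² = (6)² + (7)² = 85.
By the tangent–radius right angle, tangent length = √(|PO|² − r²) = √49 = 7.

7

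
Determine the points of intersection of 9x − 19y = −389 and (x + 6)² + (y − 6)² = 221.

(−20, 11) and (−1, 20)

Express y = (389 + 9x)/19 and substitute into the circle:
442x² + 9282x + 8840 = 0  ⟹  x² + 21x + 20 = 0
x = −1 or x = −20, giving (−1, 20) and (−20, 11).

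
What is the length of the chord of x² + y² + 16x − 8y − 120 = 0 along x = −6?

28

The line gives x = −6. Substituting into the circle:
y² − 8y − 180 = 0
y = 18 or y = −10, giving (−6, 18) and (−6, −10).
|(−6, 18) − (−6, −10)| = √((0)² + (28)²) = 28.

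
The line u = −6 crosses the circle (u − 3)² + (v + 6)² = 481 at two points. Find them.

The line gives u = −6. Substituting into the circle:
v² + 12v − 364 = 0
v = 14 or v = −26, giving (−6, 14) and (−6, −26).

(−6, −26) and (−6, 14)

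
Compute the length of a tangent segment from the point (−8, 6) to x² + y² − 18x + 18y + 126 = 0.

Centre (9, −9), r² = 36. |PO|² = (−17)² + (15)² = 514.
The tangent meets the radius at right angles, so tangent² = |PO|² − r² = 514 − 36 = 478.

√478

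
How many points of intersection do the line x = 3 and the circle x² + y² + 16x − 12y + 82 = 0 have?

0

d² = (1·(−8) + 0·6 − (3))² = 121; r² = 18.
Since d² > r², the line lies outside the circle.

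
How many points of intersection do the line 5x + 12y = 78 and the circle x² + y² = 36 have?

Substituting the line into the circle gives 169x² − 780x + 900 = 0.
Δ = 608400 − 608400 = 0.
A repeated root: the line is tangent.

1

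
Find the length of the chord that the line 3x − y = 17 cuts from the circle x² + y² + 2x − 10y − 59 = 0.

The distance from (−1, 5) to the line is 25/√10, and r² = 85.
Half the chord is √(r² − d²) = √(45/2), so the full chord is 3√10.

3√10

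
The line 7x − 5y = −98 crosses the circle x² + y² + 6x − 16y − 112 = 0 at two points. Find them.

(−14, 0) and (1, 21)

From the line, y = (98 + 7x)/5. Substituting:
74x² + 962x − 1036 = 0  ⟹  x² + 13x − 14 = 0
x = 1 or x = −14, giving (1, 21) and (−14, 0).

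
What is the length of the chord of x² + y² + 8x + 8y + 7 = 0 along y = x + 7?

Centre (−4, −4), r² = 25. Perpendicular distance d from centre to line = |7| / √2 = 7/√2.
Chord = 2√(r² − d²) = 2·√(1/2) = √2.

√2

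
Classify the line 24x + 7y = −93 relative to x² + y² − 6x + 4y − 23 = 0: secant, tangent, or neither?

neither

Substituting the line into the circle gives 625x² + 3498x + 4918 = 0.
Discriminant = (3498)² − 4·625·(4918) = −58996 < 0.
No real roots: the line does not meet the circle.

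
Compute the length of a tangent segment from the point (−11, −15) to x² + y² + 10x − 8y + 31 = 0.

3√43

Centre (−5, 4), r² = 10. |PO|² = (−6)² + (−19)² = 397.
Power of the point: PT² = |PO|² − r² = 387, so PT = 3√43.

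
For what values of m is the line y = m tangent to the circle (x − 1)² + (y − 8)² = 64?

The line touches the circle iff its distance from (1, 8) is 8:
|0·1 + 1·8 − m| / √1 = 8
|m − (8)| = 8, so m = 16 or m = 0.

m = 0 or m = 16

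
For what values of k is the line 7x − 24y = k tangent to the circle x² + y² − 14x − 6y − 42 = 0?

k = −273 or k = 227

The line touches the circle iff its distance from (7, 3) is 10:
|7·7 − 24·3 − k| / √625 = 10
|k − (−23)| = 10·25, so k = 227 or k = −273.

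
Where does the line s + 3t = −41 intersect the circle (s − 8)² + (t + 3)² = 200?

Substitute t = (−41 − s)/3:
10s² − 80s − 200 = 0  ⟹  s² − 8s − 20 = 0
s = 10 or s = −2, giving (10, −17) and (−2, −13).

(−2, −13) and (10, −17)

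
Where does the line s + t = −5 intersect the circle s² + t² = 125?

(−10, 5) and (5, −10)

Substitute t = −s − 5:
2s² + 10s − 100 = 0  ⟹  s² + 5s − 50 = 0
s = 5 or s = −10, giving (5, −10) and (−10, 5).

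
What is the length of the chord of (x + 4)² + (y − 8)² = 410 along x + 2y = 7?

18√5

From the line, y = (7 − x)/2. Substituting:
5x² + 50x − 1495 = 0  ⟹  x² + 10x − 299 = 0
x = 13 or x = −23, giving (13, −3) and (−23, 15).
|(13, −3) − (−23, 15)| = √((36)² + (−18)²) = 18√5.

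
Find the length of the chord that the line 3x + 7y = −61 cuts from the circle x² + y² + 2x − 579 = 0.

6√58

The distance from (−1, 0) to the line is 58/√58, and r² = 580.
Half the chord is √(r² − d²) = √(522), so the full chord is 6√58.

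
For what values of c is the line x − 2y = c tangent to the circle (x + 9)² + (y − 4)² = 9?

c = −17 ± 3√5

The line touches the circle iff its distance from (−9, 4) is 3:
|1·(−9) − 2·4 − c| / √5 = 3
|c − (−17)| = 3√5.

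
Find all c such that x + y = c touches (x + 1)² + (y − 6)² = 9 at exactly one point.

For a tangent, require d(centre, line) = r = 3.
|1·(−1) + 1·6 − c| / √2 = 3
|c − (5)| = 3√2.

c = 5 ± 3√2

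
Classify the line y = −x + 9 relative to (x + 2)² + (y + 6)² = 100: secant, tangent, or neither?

Centre (−2, −6), r² = 100. Distance² from centre to line = (−17)²/2 = 289/2.
Since d² > r², the line lies outside the circle.

neither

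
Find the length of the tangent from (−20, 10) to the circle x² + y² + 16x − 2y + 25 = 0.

The centre is (−8, 1) and r = 2√10. The square of the distance from P to the centre is 144 + 81 = 225.
By the tangent–radius right angle, tangent length = √(|PO|² − r²) = √185.

√185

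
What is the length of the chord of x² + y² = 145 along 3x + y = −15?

Substitute y = −3x − 15:
10x² + 90x + 80 = 0  ⟹  x² + 9x + 8 = 0
x = −1 or x = −8, giving (−1, −12) and (−8, 9).
|(−1, −12) − (−8, 9)| = √((7)² + (−21)²) = 7√10.

7√10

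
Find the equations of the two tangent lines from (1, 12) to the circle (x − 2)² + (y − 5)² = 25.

3x + 4y = 51 and 4x − 3y = −32

Write the tangent as mx − y + (12 − m·(1)) = 0 and set its distance from the centre to 5:
(1m − (−7))² = 25(m² + 1)
12m² − 7m − 12 = 0, so m = −3/4 or m = 4/3.
With m = −3/4: 3x + 4y = 51. With m = 4/3: 4x − 3y = −32.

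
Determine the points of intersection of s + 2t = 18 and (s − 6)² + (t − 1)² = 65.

(2, 8) and (14, 2)

From the line, t = (18 − s)/2. Substituting:
5s² − 80s + 140 = 0  ⟹  s² − 16s + 28 = 0
s = 14 or s = 2, giving (14, 2) and (2, 8).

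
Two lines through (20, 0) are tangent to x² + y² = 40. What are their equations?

A line y − (0) = m(x − (20)) is tangent when its distance from (0, 0) is 2√10:
[m·(−20) − (0)]² = 40(m² + 1)
9m² − 1 = 0, so m = 1/3 or m = −1/3.
Through (20, 0) these give x − 3y = 20 and x + 3y = 20.

x − 3y = 20 and x + 3y = 20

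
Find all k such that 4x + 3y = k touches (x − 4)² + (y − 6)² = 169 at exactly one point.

Tangency holds when the distance from the centre (4, 6) to the line equals the radius 13:
|4·4 + 3·6 − k| / √25 = 13
|k − (34)| = 13·5, so k = 99 or k = −31.

k = −31 or k = 99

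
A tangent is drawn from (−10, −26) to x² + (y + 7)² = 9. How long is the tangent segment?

2√113

With centre O = (0, −7), |OP|² = 461 and r² = 9.
By the tangent–radius right angle, tangent length = √(|PO|² − r²) = √452 = 2√113.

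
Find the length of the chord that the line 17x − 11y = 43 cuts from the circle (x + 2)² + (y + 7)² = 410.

2√410

The distance from (−2, −7) to the line is 0/√410, and r² = 410.
Half the chord is √(r² − d²) = √(410), so the full chord is 2√410.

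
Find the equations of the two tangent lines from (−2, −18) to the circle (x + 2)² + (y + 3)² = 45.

A line y − (−18) = m(x − (−2)) is tangent when its distance from (−2, −3) is 3√5:
(0m − (15))² = 45(m² + 1)
m² − 4 = 0, so m = 2 or m = −2.
Through (−2, −18) these give 2x − y = 14 and 2x + y = −22.

2x − y = 14 and 2x + y = −22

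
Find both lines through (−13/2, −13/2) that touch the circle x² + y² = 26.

x − 5y = 26 and 5x − y = −26

A line y − (−13/2) = m(x − (−13/2)) is tangent when its distance from (0, 0) is √26:
[m·(13/2) − (13/2)]² = 26(m² + 1)
5m² − 26m + 5 = 0, so m = 1/5 or m = 5.
With m = 1/5: x − 5y = 26. With m = 5: 5x − y = −26.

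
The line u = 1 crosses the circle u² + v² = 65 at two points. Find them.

(1, −8) and (1, 8)

The line gives u = 1. Substituting into the circle:
v² − 64 = 0
v = 8 or v = −8, giving (1, 8) and (1, −8).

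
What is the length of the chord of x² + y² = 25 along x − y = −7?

The distance from (0, 0) to the line is 7/√2, and r² = 25.
Half the chord is √(r² − d²) = √(1/2), so the full chord is √2.

√2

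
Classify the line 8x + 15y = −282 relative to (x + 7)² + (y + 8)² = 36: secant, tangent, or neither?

neither

Substituting the line into the circle gives 289x² + 5742x + 29169 = 0.
Discriminant = (5742)² − 4·289·(29169) = −748800 < 0.
No real roots: the line does not meet the circle.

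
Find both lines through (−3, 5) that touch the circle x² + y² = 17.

x + 4y = 17 and 4x − y = −17

Let a tangent through (−3, 5) have slope m. Its distance from (0, 0) must equal √17:
[m·(3) − (−5)]² = 17(m² + 1)
4m² − 15m − 4 = 0, so m = −1/4 or m = 4.
With m = −1/4: x + 4y = 17. With m = 4: 4x − y = −17.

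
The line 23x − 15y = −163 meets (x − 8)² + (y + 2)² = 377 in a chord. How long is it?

From the line, y = (163 + 23x)/15. Substituting:
754x² + 5278x − 33176 = 0  ⟹  x² + 7x − 44 = 0
x = 4 or x = −11, giving (4, 17) and (−11, −6).
|(4, 17) − (−11, −6)| = √((15)² + (23)²) = √754.

√754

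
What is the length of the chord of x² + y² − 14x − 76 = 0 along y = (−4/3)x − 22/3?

Substitute y = (−22 − 4x)/3:
25x² + 50x − 200 = 0  ⟹  x² + 2x − 8 = 0
x = 2 or x = −4, giving (2, −10) and (−4, −2).
Chord length = distance between (2, −10) and (−4, −2) = √100 = 10.

10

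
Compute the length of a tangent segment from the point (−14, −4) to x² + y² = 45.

The centre is (0, 0) and r = 3√5. The square of the distance from P to the centre is 196 + 16 = 212.
By the tangent–radius right angle, tangent length = √(|PO|² − r²) = √167.

√167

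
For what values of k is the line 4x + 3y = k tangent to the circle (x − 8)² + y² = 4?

k = 22 or k = 42

Tangency holds when the distance from the centre (8, 0) to the line equals the radius 2:
|4·8 + 3·0 − k| / √25 = 2
|k − (32)| = 2·5, so k = 42 or k = 22.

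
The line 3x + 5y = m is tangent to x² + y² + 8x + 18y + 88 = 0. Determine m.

m = −57 ± 3√34

Tangency holds when the distance from the centre (−4, −9) to the line equals the radius 3:
|3·(−4) + 5·(−9) − m| / √34 = 3
|m − (−57)| = 3√34.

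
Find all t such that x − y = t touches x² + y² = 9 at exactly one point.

The line touches the circle iff its distance from (0, 0) is 3:
|1·0 − 1·0 − t| / √2 = 3
|t| = 3√2.

t = ±3√2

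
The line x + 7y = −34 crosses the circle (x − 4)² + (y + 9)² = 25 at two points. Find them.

(1, −5) and (8, −6)

Substitute y = (−34 − x)/7:
50x² − 450x + 400 = 0  ⟹  x² − 9x + 8 = 0
x = 8 or x = 1, giving (8, −6) and (1, −5).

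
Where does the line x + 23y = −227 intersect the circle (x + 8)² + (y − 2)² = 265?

Express y = (−227 − x)/23 and substitute into the circle:
530x² + 9010x − 31800 = 0  ⟹  x² + 17x − 60 = 0
x = 3 or x = −20, giving (3, −10) and (−20, −9).

(−20, −9) and (3, −10)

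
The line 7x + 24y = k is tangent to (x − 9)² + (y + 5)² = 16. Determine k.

k = −157 or k = 43

The line touches the circle iff its distance from (9, −5) is 4:
|7·9 + 24·(−5) − k| / √625 = 4
|k − (−57)| = 4·25, so k = 43 or k = −157.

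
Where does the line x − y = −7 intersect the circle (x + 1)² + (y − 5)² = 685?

Substitute y = x + 7:
2x² + 6x − 680 = 0  ⟹  x² + 3x − 340 = 0
x = 17 or x = −20, giving (17, 24) and (−20, −13).

(−20, −13) and (17, 24)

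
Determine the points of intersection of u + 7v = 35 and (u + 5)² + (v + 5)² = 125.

From the line, v = (35 − u)/7. Substituting:
50u² + 350u = 0  ⟹  u² + 7u = 0
u = 0 or u = −7, giving (0, 5) and (−7, 6).

(−7, 6) and (0, 5)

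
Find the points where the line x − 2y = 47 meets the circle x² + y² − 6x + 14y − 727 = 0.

From the line, y = (−47 + x)/2. Substituting:
5x² − 90x − 2015 = 0  ⟹  x² − 18x − 403 = 0
x = 31 or x = −13, giving (31, −8) and (−13, −30).

(−13, −30) and (31, −8)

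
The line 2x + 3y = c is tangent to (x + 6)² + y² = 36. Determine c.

For a tangent, require d(centre, line) = r = 6.
|2·(−6) + 3·0 − c| / √13 = 6
|c − (−12)| = 6√13.

c = −12 ± 6√13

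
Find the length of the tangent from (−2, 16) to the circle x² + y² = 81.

√179

Centre (0, 0), r² = 81. |PO|² = (−2)² + (16)² = 260.
Power of the point: PT² = |PO|² − r² = 179, so PT = √179.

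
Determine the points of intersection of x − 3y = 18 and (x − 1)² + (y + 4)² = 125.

(−9, −9) and (12, −2)

From the line, y = (−18 + x)/3. Substituting:
10x² − 30x − 1080 = 0  ⟹  x² − 3x − 108 = 0
x = 12 or x = −9, giving (12, −2) and (−9, −9).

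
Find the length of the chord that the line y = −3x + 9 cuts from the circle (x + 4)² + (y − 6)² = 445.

13√10

The distance from (−4, 6) to the line is 15/√10, and r² = 445.
Chord = 2√(r² − d²) = 2·√(845/2) = 13√10.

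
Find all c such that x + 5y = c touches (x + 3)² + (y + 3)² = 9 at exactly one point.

For a tangent, require d(centre, line) = r = 3.
|1·(−3) + 5·(−3) − c| / √26 = 3
|c − (−18)| = 3√26.

c = −18 ± 3√26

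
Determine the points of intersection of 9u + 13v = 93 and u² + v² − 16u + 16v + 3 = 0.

(6, 3) and (19, −6)

Express v = (93 − 9u)/13 and substitute into the circle:
250u² − 6250u + 28500 = 0  ⟹  u² − 25u + 114 = 0
u = 19 or u = 6, giving (19, −6) and (6, 3).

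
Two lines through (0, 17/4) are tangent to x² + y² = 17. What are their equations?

x + 4y = 17 and x − 4y = −17

A line y − (17/4) = m(x − (0)) is tangent when its distance from (0, 0) is √17:
(0m − (−17/4))² = 17(m² + 1)
16m² − 1 = 0, so m = −1/4 or m = 1/4.
Through (0, 17/4) these give x + 4y = 17 and x − 4y = −17.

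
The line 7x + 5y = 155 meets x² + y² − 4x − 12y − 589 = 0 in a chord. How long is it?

Express y = (155 − 7x)/5 and substitute into the circle:
74x² − 1850x = 0  ⟹  x² − 25x = 0
x = 25 or x = 0, giving (25, −4) and (0, 31).
|(25, −4) − (0, 31)| = √((25)² + (−35)²) = 5√74.

5√74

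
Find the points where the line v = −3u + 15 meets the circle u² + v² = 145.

Express v = −3u + 15 and substitute into the circle:
10u² − 90u + 80 = 0  ⟹  u² − 9u + 8 = 0
u = 8 or u = 1, giving (8, −9) and (1, 12).

(1, 12) and (8, −9)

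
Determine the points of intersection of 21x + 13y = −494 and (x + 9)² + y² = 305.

Substitute y = (−494 − 21x)/13:
610x² + 23790x + 206180 = 0  ⟹  x² + 39x + 338 = 0
x = −13 or x = −26, giving (−13, −17) and (−26, 4).

(−26, 4) and (−13, −17)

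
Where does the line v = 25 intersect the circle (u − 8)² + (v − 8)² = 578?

(−9, 25) and (25, 25)

From the line, v = 25. Substituting:
u² − 16u − 225 = 0
u = 25 or u = −9, giving (25, 25) and (−9, 25).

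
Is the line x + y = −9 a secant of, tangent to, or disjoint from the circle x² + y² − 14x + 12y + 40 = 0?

Centre (7, −6), r² = 45. Distance² from centre to line = (10)²/2 = 50.
Since d² > r², the line lies outside the circle.

disjoint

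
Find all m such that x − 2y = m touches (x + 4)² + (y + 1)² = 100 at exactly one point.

For a tangent, require d(centre, line) = r = 10.
|1·(−4) − 2·(−1) − m| / √5 = 10
|m − (−2)| = 10√5.

m = −2 ± 10√5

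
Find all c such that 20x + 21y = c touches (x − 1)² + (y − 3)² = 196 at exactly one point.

The line touches the circle iff its distance from (1, 3) is 14:
|20·1 + 21·3 − c| / √841 = 14
|c − (83)| = 14·29, so c = 489 or c = −323.

c = −323 or c = 489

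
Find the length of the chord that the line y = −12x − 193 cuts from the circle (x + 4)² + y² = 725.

4√145

Centre (−4, 0), r² = 725. Perpendicular distance d from centre to line = |145| / √145 = 145/√145.
Chord = 2√(r² − d²) = 2·√(580) = 4√145.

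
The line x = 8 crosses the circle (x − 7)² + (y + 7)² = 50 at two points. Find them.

The line gives x = 8. Substituting into the circle:
y² + 14y = 0
y = 0 or y = −14, giving (8, 0) and (8, −14).

(8, −14) and (8, 0)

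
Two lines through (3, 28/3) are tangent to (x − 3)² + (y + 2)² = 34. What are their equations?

5x + 3y = 43 and 5x − 3y = −13

A line y − (28/3) = m(x − (3)) is tangent when its distance from (3, −2) is √34:
[m·(0) − (−34/3)]² = 34(m² + 1)
9m² − 25 = 0, so m = −5/3 or m = 5/3.
Through (3, 28/3) these give 5x + 3y = 43 and 5x − 3y = −13.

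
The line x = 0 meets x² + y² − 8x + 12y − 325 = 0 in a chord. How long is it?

The line gives x = 0. Substituting into the circle:
y² + 12y − 325 = 0
y = 13 or y = −25, giving (0, 13) and (0, −25).
|(0, 13) − (0, −25)| = √((0)² + (38)²) = 38.

38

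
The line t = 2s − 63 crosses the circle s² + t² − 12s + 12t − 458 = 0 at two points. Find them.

From the line, t = 2s − 63. Substituting:
5s² − 240s + 2755 = 0  ⟹  s² − 48s + 551 = 0
s = 29 or s = 19, giving (29, −5) and (19, −25).

(19, −25) and (29, −5)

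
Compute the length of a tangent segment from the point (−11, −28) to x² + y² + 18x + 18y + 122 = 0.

The centre is (−9, −9) and r = 2√10. The square of the distance from P to the centre is 4 + 361 = 365.
By the tangent–radius right angle, tangent length = √(|PO|² − r²) = √325 = 5√13.

5√13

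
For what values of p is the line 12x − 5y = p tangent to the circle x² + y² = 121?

p = −143 or p = 143

The line touches the circle iff its distance from (0, 0) is 11:
|12·0 − 5·0 − p| / √169 = 11
|p| = 11·13, so p = 143 or p = −143.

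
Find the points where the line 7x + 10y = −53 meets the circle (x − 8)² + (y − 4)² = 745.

(−19, 8) and (21, −20)

Express y = (−53 − 7x)/10 and substitute into the circle:
149x² − 298x − 59451 = 0  ⟹  x² − 2x − 399 = 0
x = 21 or x = −19, giving (21, −20) and (−19, 8).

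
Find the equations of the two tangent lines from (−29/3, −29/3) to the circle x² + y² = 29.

2x − 5y = 29 and 5x − 2y = −29

Write the tangent as mx − y + (−29/3 − m·(−29/3)) = 0 and set its distance from the centre to √29:
[m·(29/3) − (29/3)]² = 29(m² + 1)
10m² − 29m + 10 = 0, so m = 2/5 or m = 5/2.
Through (−29/3, −29/3) these give 2x − 5y = 29 and 5x − 2y = −29.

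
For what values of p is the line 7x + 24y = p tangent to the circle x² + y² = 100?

p = −250 or p = 250

Tangency holds when the distance from the centre (0, 0) to the line equals the radius 10:
|7·0 + 24·0 − p| / √625 = 10
|p| = 10·25, so p = 250 or p = −250.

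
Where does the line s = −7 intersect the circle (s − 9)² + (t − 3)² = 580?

The line gives s = −7. Substituting into the circle:
t² − 6t − 315 = 0
t = 21 or t = −15, giving (−7, 21) and (−7, −15).

(−7, −15) and (−7, 21)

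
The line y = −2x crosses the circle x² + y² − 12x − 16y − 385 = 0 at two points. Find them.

(−11, 22) and (7, −14)

Express y = −2x and substitute into the circle:
5x² + 20x − 385 = 0  ⟹  x² + 4x − 77 = 0
x = 7 or x = −11, giving (7, −14) and (−11, 22).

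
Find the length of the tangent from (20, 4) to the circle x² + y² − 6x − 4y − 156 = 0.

With centre O = (3, 2), |OP|² = 293 and r² = 169.
The tangent meets the radius at right angles, so tangent² = |PO|² − r² = 293 − 169 = 124.

2√31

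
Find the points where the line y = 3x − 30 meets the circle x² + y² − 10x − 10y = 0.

From the line, y = 3x − 30. Substituting:
10x² − 220x + 1200 = 0  ⟹  x² − 22x + 120 = 0
x = 12 or x = 10, giving (12, 6) and (10, 0).

(10, 0) and (12, 6)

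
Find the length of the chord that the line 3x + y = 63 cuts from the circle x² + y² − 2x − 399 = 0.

Centre (1, 0), r² = 400. Perpendicular distance d from centre to line = |−60| / √10 = 60/√10.
Chord = 2√(r² − d²) = 2·√(40) = 4√10.

4√10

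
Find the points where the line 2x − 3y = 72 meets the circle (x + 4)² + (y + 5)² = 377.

(0, −24) and (12, −16)

Express y = (−72 + 2x)/3 and substitute into the circle:
13x² − 156x = 0  ⟹  x² − 12x = 0
x = 12 or x = 0, giving (12, −16) and (0, −24).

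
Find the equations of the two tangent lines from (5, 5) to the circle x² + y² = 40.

Write the tangent as mx − y + (5 − m·(5)) = 0 and set its distance from the centre to 2√10:
(−5m − (−5))² = 40(m² + 1)
3m² + 10m + 3 = 0, so m = −1/3 or m = −3.
With m = −1/3: x + 3y = 20. With m = −3: 3x + y = 20.

x + 3y = 20 and 3x + y = 20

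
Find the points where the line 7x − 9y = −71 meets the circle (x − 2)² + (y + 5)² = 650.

(−23, −10) and (13, 18)

From the line, y = (71 + 7x)/9. Substituting:
130x² + 1300x − 38870 = 0  ⟹  x² + 10x − 299 = 0
x = 13 or x = −23, giving (13, 18) and (−23, −10).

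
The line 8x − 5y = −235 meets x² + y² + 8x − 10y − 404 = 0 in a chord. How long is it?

2√89

From the line, y = (235 + 8x)/5. Substituting:
89x² + 3560x + 33375 = 0  ⟹  x² + 40x + 375 = 0
x = −15 or x = −25, giving (−15, 23) and (−25, 7).
|(−15, 23) − (−25, 7)| = √((10)² + (16)²) = 2√89.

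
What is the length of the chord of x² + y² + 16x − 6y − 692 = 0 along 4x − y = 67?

6√17

Express y = 4x − 67 and substitute into the circle:
17x² − 544x + 4199 = 0  ⟹  x² − 32x + 247 = 0
x = 19 or x = 13, giving (19, 9) and (13, −15).
Chord length = distance between (19, 9) and (13, −15) = √612 = 6√17.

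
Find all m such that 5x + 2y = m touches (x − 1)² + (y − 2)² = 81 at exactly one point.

m = 9 ± 9√29

The line touches the circle iff its distance from (1, 2) is 9:
|5·1 + 2·2 − m| / √29 = 9
|m − (9)| = 9√29.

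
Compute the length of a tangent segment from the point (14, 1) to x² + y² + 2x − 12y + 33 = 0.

Centre (−1, 6), r² = 4. |PO|² = (15)² + (−5)² = 250.
Power of the point: PT² = |PO|² − r² = 246, so PT = √246.

√246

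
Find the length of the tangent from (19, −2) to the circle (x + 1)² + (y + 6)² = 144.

Centre (−1, −6), r² = 144. |PO|² = (20)² + (4)² = 416.
By the tangent–radius right angle, tangent length = √(|PO|² − r²) = √272 = 4√17.

4√17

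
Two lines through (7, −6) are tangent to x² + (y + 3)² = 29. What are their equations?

2x − 5y = 44 and 5x + 2y = 23

A line y − (−6) = m(x − (7)) is tangent when its distance from (0, −3) is √29:
[m·(−7) − (3)]² = 29(m² + 1)
10m² + 21m − 10 = 0, so m = 2/5 or m = −5/2.
Through (7, −6) these give 2x − 5y = 44 and 5x + 2y = 23.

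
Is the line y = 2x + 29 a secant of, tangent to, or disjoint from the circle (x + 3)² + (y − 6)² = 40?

Substituting the line into the circle gives 5x² + 98x + 498 = 0.
Discriminant = (98)² − 4·5·(498) = −356 < 0.
No real roots: the line does not meet the circle.

disjoint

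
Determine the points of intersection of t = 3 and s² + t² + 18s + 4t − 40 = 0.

From the line, t = 3. Substituting:
s² + 18s − 19 = 0
s = 1 or s = −19, giving (1, 3) and (−19, 3).

(−19, 3) and (1, 3)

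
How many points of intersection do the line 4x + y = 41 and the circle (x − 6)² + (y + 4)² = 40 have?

2

Substituting the line into the circle gives 17x² − 372x + 2021 = 0.
Discriminant = (−372)² − 4·17·(2021) = 956 > 0.
Two real roots: the line is a secant.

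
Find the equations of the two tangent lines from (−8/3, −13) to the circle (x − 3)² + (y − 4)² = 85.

Write the tangent as mx − y + (−13 − m·(−8/3)) = 0 and set its distance from the centre to √85:
[m·(17/3) − (17)]² = 85(m² + 1)
14m² + 51m − 54 = 0, so m = 6/7 or m = −9/2.
Through (−8/3, −13) these give 6x − 7y = 75 and 9x + 2y = −50.

6x − 7y = 75 and 9x + 2y = −50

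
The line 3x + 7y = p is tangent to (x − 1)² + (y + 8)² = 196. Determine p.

p = −53 ± 14√58

The line touches the circle iff its distance from (1, −8) is 14:
|3·1 + 7·(−8) − p| / √58 = 14
|p − (−53)| = 14√58.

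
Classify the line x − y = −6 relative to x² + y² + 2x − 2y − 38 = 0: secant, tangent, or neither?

Centre (−1, 1), r² = 40. Distance² from centre to line = (4)²/2 = 8.
Since d² < r², the line cuts the circle twice.

secant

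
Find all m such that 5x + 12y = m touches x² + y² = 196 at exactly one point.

m = −182 or m = 182

The line touches the circle iff its distance from (0, 0) is 14:
|5·0 + 12·0 − m| / √169 = 14
|m| = 14·13, so m = 182 or m = −182.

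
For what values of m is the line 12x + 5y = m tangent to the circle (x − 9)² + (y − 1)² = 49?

m = 22 or m = 204

Tangency holds when the distance from the centre (9, 1) to the line equals the radius 7:
|12·9 + 5·1 − m| / √169 = 7
|m − (113)| = 7·13, so m = 204 or m = 22.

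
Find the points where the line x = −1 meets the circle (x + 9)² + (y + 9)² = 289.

(−1, −24) and (−1, 6)

The line gives x = −1. Substituting into the circle:
y² + 18y − 144 = 0
y = 6 or y = −24, giving (−1, 6) and (−1, −24).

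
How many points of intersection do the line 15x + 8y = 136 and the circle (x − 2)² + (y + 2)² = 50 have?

Substituting the line into the circle gives 289x² − 4816x + 20160 = 0.
Δ = 23193856 − 23304960 = −111104.
No real roots: the line does not meet the circle.

0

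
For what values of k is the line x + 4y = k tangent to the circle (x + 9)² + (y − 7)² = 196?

Tangency holds when the distance from the centre (−9, 7) to the line equals the radius 14:
|1·(−9) + 4·7 − k| / √17 = 14
|k − (19)| = 14√17.

k = 19 ± 14√17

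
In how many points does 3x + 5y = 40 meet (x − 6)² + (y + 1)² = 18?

Substituting the line into the circle gives 34x² − 570x + 2475 = 0.
Discriminant = (−570)² − 4·34·(2475) = −11700 < 0.
No real roots: the line does not meet the circle.

0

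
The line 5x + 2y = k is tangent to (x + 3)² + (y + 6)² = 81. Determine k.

k = −27 ± 9√29

The line touches the circle iff its distance from (−3, −6) is 9:
|5·(−3) + 2·(−6) − k| / √29 = 9
|k − (−27)| = 9√29.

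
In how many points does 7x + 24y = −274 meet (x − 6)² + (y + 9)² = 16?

Centre (6, −9), r² = 16. Distance² from centre to line = (100)²/625 = 16.
Since d² = r², the line is tangent.

1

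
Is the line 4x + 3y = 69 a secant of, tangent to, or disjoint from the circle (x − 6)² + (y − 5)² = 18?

Substituting the line into the circle gives 25x² − 540x + 3078 = 0.
Δ = 291600 − 307800 = −16200.
No real roots: the line does not meet the circle.

disjoint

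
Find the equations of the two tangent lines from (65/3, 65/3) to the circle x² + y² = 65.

4x − 7y = −65 and 7x − 4y = 65

A line y − (65/3) = m(x − (65/3)) is tangent when its distance from (0, 0) is √65:
[m·(−65/3) − (−65/3)]² = 65(m² + 1)
28m² − 65m + 28 = 0, so m = 4/7 or m = 7/4.
Through (65/3, 65/3) these give 4x − 7y = −65 and 7x − 4y = 65.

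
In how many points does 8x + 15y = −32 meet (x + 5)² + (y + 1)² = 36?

d² = (8·(−5) + 15·(−1) − (−32))²/289 = 529/289; r² = 36.
Since d² < r², the line cuts the circle twice.

2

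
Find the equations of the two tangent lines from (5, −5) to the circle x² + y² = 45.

Let a tangent through (5, −5) have slope m. Its distance from (0, 0) must equal 3√5:
[m·(−5) − (5)]² = 45(m² + 1)
2m² − 5m + 2 = 0, so m = 2 or m = 1/2.
Through (5, −5) these give 2x − y = 15 and x − 2y = 15.

2x − y = 15 and x − 2y = 15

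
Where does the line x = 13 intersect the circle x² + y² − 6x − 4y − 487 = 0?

The line gives x = 13. Substituting into the circle:
y² − 4y − 396 = 0
y = 22 or y = −18, giving (13, 22) and (13, −18).

(13, −18) and (13, 22)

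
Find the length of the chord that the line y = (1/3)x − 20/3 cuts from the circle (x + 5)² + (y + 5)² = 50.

From the line, y = (−20 + x)/3. Substituting:
10x² + 80x − 200 = 0  ⟹  x² + 8x − 20 = 0
x = 2 or x = −10, giving (2, −6) and (−10, −10).
|(2, −6) − (−10, −10)| = √((12)² + (4)²) = 4√10.

4√10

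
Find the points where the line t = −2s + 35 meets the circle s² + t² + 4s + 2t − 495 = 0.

From the line, t = −2s + 35. Substituting:
5s² − 140s + 800 = 0  ⟹  s² − 28s + 160 = 0
s = 20 or s = 8, giving (20, −5) and (8, 19).

(8, 19) and (20, −5)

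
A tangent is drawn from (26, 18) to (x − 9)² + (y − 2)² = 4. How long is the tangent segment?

The centre is (9, 2) and r = 2. The square of the distance from P to the centre is 289 + 256 = 545.
The tangent meets the radius at right angles, so tangent² = |PO|² − r² = 545 − 4 = 541.

√541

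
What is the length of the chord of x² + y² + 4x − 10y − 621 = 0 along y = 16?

From the line, y = 16. Substituting:
x² + 4x − 525 = 0
x = 21 or x = −25, giving (21, 16) and (−25, 16).
|(21, 16) − (−25, 16)| = √((46)² + (0)²) = 46.

46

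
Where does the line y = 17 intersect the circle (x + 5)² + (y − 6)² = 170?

From the line, y = 17. Substituting:
x² + 10x − 24 = 0
x = 2 or x = −12, giving (2, 17) and (−12, 17).

(−12, 17) and (2, 17)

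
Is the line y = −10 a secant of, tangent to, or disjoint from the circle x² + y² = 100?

tangent

Centre (0, 0), r² = 100. Distance² from centre to line = (10)² = 100.
Since d² = r², the line is tangent.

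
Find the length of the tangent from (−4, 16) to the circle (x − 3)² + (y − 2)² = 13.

2√58

With centre O = (3, 2), |OP|² = 245 and r² = 13.
Power of the point: PT² = |PO|² − r² = 232, so PT = 2√58.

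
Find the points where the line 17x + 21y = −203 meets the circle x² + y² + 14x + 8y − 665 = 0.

(−28, 13) and (14, −21)

From the line, y = (−203 − 17x)/21. Substituting:
730x² + 10220x − 286160 = 0  ⟹  x² + 14x − 392 = 0
x = 14 or x = −28, giving (14, −21) and (−28, 13).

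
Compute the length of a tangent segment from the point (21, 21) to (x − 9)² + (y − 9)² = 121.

√167

Centre (9, 9), r² = 121. |PO|² = (12)² + (12)² = 288.
By the tangent–radius right angle, tangent length = √(|PO|² − r²) = √167.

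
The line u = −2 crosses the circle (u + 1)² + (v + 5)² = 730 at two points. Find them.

(−2, −32) and (−2, 22)

The line gives u = −2. Substituting into the circle:
v² + 10v − 704 = 0
v = 22 or v = −32, giving (−2, 22) and (−2, −32).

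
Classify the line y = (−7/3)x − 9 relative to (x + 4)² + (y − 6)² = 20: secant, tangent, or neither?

Substituting the line into the circle gives 58x² + 702x + 1989 = 0.
Discriminant = (702)² − 4·58·(1989) = 31356 > 0.
Two real roots: the line is a secant.

secant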